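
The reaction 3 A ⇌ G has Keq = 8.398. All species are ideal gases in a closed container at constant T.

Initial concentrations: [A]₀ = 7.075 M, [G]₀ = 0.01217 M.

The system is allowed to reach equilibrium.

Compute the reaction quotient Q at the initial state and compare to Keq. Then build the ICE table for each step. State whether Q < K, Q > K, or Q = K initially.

Q₀ = 3.4365e-05 vs Keq = 8.398 ⇒ Q<K, forward
Step 1:
                    A           G
  I             7.075     0.01217
  C            -6.439       2.146
  E            0.6358       2.159
  solve Keq expr → x = 2.146; check Q = 8.398

Q₀ = 3.4365e-05; Q < K (proceeds forward)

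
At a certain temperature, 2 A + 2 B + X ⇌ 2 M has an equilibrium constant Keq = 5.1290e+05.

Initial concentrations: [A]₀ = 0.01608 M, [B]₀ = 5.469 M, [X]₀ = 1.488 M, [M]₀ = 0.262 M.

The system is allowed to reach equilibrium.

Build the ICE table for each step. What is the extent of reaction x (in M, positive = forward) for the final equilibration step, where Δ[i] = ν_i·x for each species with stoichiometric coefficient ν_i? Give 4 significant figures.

x = 0.008011 M

Q₀ = 5.965 vs Keq = 5.1290e+05 ⇒ Q<K, forward
Step 1:
                   A          B          X          M
  I          0.01608      5.469      1.488      0.262
  C         -0.01602   -0.01602  -0.008011    0.01602
  E       5.8519e-05      5.453       1.48      0.278
  solve Keq expr → x = 0.008011; check Q = 5.1290e+05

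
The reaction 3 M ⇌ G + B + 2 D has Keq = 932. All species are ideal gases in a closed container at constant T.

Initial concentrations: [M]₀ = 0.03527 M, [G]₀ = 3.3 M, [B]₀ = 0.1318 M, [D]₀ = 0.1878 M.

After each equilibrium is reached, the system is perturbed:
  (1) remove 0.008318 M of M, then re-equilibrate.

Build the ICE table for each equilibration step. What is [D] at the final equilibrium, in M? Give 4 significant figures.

Q₀ = 349.6 vs Keq = 932 ⇒ Q<K, forward
Step 1:
                    M           G           B           D
  Initial     0.03527         3.3      0.1318      0.1878
  Change    -0.009083    0.003028    0.003028    0.006056
  Equil       0.02619       3.303      0.1348      0.1939
  solve Keq expr → x = 0.003028; check Q = 932
Then remove 0.008318 M of M.
Step 2:
                    M           G           B           D
  Initial     0.01787       3.303      0.1348      0.1939
  Change     0.007684   -0.002561   -0.002561   -0.005123
  Equil       0.02555         3.3      0.1323      0.1887
  solve Keq expr → x = -0.002561; check Q = 932

[D]_eq = 0.1887 M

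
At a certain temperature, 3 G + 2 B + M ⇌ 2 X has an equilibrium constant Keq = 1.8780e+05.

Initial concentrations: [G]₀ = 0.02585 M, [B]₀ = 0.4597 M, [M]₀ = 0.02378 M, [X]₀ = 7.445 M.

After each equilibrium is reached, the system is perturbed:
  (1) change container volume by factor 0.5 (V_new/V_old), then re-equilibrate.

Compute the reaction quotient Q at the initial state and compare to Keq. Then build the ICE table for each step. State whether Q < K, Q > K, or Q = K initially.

Q₀ = 6.3854e+08; Q > K (proceeds reverse)

Q₀ = 6.3854e+08 vs Keq = 1.8780e+05 ⇒ Q>K, reverse
Step 1:
                   G          B          M          X
  Initial    0.02585     0.4597    0.02378      7.445
  Change      0.1873     0.1249    0.06243    -0.1249
  Equil       0.2132     0.5846    0.08621       7.32
  solve Keq expr → x = -0.06243; check Q = 1.8780e+05
Then change container volume by factor 0.5 (V_new/V_old).
Step 2:
                   G          B          M          X
  Initial     0.4263      1.169     0.1724      14.64
  Change     -0.2069    -0.1379   -0.06895     0.1379
  Equil       0.2194      1.031     0.1035      14.78
  solve Keq expr → x = 0.06895; check Q = 1.8780e+05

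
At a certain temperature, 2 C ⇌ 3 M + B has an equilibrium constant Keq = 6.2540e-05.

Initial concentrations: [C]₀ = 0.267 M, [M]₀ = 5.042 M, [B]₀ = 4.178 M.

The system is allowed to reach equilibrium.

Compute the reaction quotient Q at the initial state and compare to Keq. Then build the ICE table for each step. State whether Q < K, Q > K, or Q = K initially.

Q₀ = 7512 vs Keq = 6.2540e-05 ⇒ Q>K, reverse
Step 1:
                   C          M          B
  init         0.267      5.042      4.178
  Δ            3.316     -4.974     -1.658
  eq           3.583     0.0683       2.52
  solve Keq expr → x = -1.658; check Q = 6.2540e-05

Q₀ = 7512; Q > K (proceeds reverse)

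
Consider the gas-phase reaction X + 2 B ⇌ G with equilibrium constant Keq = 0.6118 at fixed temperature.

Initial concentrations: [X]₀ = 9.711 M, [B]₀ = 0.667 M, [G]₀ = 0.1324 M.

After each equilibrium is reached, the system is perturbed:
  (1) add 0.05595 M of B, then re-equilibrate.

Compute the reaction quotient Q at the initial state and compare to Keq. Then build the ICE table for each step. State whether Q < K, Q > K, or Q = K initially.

Q₀ = 0.03065; Q < K (proceeds forward)

Q₀ = 0.03065 vs Keq = 0.6118 ⇒ Q<K, forward
Step 1:
                    X           B           G
  I             9.711       0.667      0.1324
  C           -0.2118     -0.4236      0.2118
  E             9.499      0.2434      0.3442
  solve Keq expr → x = 0.2118; check Q = 0.6118
Then add 0.05595 M of B.
Step 2:
                    X           B           G
  I             9.499      0.2993      0.3442
  C           -0.0237     -0.0474      0.0237
  E             9.475      0.2519      0.3679
  solve Keq expr → x = 0.0237; check Q = 0.6118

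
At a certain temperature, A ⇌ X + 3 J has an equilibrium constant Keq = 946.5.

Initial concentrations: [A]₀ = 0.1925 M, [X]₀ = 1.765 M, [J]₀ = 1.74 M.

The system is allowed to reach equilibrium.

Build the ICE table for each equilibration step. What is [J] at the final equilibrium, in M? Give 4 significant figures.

[J]_eq = 2.248 M

Q₀ = 48.3 vs Keq = 946.5 ⇒ Q<K, forward
Step 1:
                    A           X           J
  init         0.1925       1.765        1.74
  Δ           -0.1693      0.1693      0.5079
  eq          0.02321       1.934       2.248
  solve Keq expr → x = 0.1693; check Q = 946.5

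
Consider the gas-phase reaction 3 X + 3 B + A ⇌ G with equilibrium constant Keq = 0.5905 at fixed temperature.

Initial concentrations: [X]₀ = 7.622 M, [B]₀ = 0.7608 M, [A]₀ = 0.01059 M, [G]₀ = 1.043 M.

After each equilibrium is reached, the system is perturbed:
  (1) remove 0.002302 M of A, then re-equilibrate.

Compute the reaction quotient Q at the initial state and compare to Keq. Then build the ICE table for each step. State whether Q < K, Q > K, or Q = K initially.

Q₀ = 0.5051; Q < K (proceeds forward)

Q₀ = 0.5051 vs Keq = 0.5905 ⇒ Q<K, forward
Step 1:
                   X          B          A          G
  I            7.622     0.7608    0.01059      1.043
  C        -0.004074  -0.004074  -0.001358   0.001358
  E            7.618     0.7567   0.009232      1.044
  solve Keq expr → x = 0.001358; check Q = 0.5905
Then remove 0.002302 M of A.
Step 2:
                   X          B          A          G
  I            7.618     0.7567    0.00693      1.044
  C         0.006126   0.006126   0.002042  -0.002042
  E            7.624     0.7629   0.008972      1.042
  solve Keq expr → x = -0.002042; check Q = 0.5905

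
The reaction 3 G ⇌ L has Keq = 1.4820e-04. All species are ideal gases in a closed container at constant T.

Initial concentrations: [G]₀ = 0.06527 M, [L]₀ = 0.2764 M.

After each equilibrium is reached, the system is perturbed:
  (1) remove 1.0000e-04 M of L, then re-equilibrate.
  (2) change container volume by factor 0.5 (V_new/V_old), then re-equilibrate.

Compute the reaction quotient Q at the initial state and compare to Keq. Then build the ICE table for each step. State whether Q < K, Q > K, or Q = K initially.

Q₀ = 994; Q > K (proceeds reverse)

Q₀ = 994 vs Keq = 1.4820e-04 ⇒ Q>K, reverse
Step 1:
                   G          L
  Initial    0.06527     0.2764
  Change      0.8289    -0.2763
  Equil       0.8942 1.0595e-04
  solve Keq expr → x = -0.2763; check Q = 1.4820e-04
Then remove 1.0000e-04 M of L.
Step 2:
                   G          L
  Initial     0.8942 5.9455e-06
  Change  -2.9968e-04 9.9894e-05
  Equil       0.8939 1.0584e-04
  solve Keq expr → x = 9.9894e-05; check Q = 1.4820e-04
Then change container volume by factor 0.5 (V_new/V_old).
Step 3:
                   G          L
  Initial      1.788 2.1168e-04
  Change   -0.001897 6.3234e-04
  Equil        1.786 8.4402e-04
  solve Keq expr → x = 6.3234e-04; check Q = 1.4820e-04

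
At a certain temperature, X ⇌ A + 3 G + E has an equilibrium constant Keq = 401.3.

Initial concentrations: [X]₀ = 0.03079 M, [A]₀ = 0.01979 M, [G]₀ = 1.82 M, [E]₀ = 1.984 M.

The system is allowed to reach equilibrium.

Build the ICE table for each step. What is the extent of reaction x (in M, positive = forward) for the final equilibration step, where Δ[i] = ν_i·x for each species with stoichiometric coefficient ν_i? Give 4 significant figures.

Q₀ = 7.688 vs Keq = 401.3 ⇒ Q<K, forward
Step 1:
                    X           A           G           E
  Initial     0.03079     0.01979        1.82       1.984
  Change     -0.02909     0.02909     0.08727     0.02909
  Equil      0.001701     0.04888       1.907       2.013
  solve Keq expr → x = 0.02909; check Q = 401.3

x = 0.02909 M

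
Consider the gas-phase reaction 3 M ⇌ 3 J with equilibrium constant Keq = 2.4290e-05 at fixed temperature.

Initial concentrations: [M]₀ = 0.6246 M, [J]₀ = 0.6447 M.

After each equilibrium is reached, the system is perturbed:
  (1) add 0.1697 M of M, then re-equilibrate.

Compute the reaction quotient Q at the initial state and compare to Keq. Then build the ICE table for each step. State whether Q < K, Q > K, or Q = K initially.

Q₀ = 1.1; Q > K (proceeds reverse)

Q₀ = 1.1 vs Keq = 2.4290e-05 ⇒ Q>K, reverse
Step 1:
                   M          J
  I           0.6246     0.6447
  C            0.609     -0.609
  E            1.234    0.03573
  solve Keq expr → x = -0.203; check Q = 2.4290e-05
Then add 0.1697 M of M.
Step 2:
                   M          J
  I            1.403    0.03573
  C        -0.004776   0.004776
  E            1.398     0.0405
  solve Keq expr → x = 0.001592; check Q = 2.4290e-05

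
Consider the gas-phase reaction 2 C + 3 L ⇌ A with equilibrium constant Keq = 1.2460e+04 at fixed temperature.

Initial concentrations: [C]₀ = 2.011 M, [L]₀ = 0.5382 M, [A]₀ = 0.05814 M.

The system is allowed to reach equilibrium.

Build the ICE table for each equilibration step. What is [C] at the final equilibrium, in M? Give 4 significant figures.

Q₀ = 0.09222 vs Keq = 1.2460e+04 ⇒ Q<K, forward
Step 1:
                    C           L           A
  Initial       2.011      0.5382     0.05814
  Change      -0.3462     -0.5194      0.1731
  Equil         1.665     0.01885      0.2313
  solve Keq expr → x = 0.1731; check Q = 1.2460e+04

[C]_eq = 1.665 M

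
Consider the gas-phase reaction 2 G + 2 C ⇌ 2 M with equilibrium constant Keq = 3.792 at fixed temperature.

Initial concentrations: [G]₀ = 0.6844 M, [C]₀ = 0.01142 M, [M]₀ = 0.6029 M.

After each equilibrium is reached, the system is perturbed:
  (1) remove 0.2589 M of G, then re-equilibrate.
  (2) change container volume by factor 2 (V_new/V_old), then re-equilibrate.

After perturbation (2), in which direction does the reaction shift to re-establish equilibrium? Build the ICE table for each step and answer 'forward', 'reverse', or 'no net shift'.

Direction: reverse

Q₀ = 5950 vs Keq = 3.792 ⇒ Q>K, reverse
Step 1:
                    G           C           M
  Initial      0.6844     0.01142      0.6029
  Change       0.2123      0.2123     -0.2123
  Equil        0.8967      0.2237      0.3906
  solve Keq expr → x = -0.1061; check Q = 3.792
Then remove 0.2589 M of G.
Step 2:
                    G           C           M
  Initial      0.6378      0.2237      0.3906
  Change       0.0409      0.0409     -0.0409
  Equil        0.6787      0.2646      0.3497
  solve Keq expr → x = -0.02045; check Q = 3.792
Then change container volume by factor 2 (V_new/V_old).
Step 3:
                    G           C           M
  Initial      0.3393      0.1323      0.1749
  Change      0.04364     0.04364    -0.04364
  Equil         0.383      0.1759      0.1312
  solve Keq expr → x = -0.02182; check Q = 3.792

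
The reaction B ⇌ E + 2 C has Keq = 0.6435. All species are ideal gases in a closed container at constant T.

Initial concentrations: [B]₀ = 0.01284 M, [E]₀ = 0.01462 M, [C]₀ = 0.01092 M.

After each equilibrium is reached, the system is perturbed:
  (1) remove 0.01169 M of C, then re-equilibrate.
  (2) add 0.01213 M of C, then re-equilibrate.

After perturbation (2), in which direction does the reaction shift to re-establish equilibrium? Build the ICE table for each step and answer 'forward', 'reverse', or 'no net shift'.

Q₀ = 1.3578e-04 vs Keq = 0.6435 ⇒ Q<K, forward
Step 1:
                    B           E           C
  init        0.01284     0.01462     0.01092
  Δ          -0.01278     0.01278     0.02557
  eq       5.6692e-05      0.0274     0.03649
  solve Keq expr → x = 0.01278; check Q = 0.6435
Then remove 0.01169 M of C.
Step 2:
                    B           E           C
  init     5.6692e-05      0.0274      0.0248
  Δ       -3.0350e-05  3.0350e-05  6.0701e-05
  eq       2.6342e-05     0.02743     0.02486
  solve Keq expr → x = 3.0350e-05; check Q = 0.6435
Then add 0.01213 M of C.
Step 3:
                    B           E           C
  init     2.6342e-05     0.02743     0.03699
  Δ        3.1714e-05 -3.1714e-05 -6.3429e-05
  eq       5.8056e-05      0.0274     0.03692
  solve Keq expr → x = -3.1714e-05; check Q = 0.6435

Direction: reverse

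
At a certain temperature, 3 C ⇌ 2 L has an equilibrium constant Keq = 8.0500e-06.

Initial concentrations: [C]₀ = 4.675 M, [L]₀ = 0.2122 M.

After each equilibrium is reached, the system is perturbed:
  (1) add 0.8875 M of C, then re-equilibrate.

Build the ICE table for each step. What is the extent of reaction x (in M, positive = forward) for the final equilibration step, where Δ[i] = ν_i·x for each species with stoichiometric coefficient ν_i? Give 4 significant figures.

x = 0.004317 M

Q₀ = 4.4070e-04 vs Keq = 8.0500e-06 ⇒ Q>K, reverse
Step 1:
                  C         L
  Initial     4.675    0.2122
  Change     0.2715    -0.181
  Equil       4.946   0.03121
  solve Keq expr → x = -0.09049; check Q = 8.0500e-06
Then add 0.8875 M of C.
Step 2:
                  C         L
  Initial     5.834   0.03121
  Change   -0.01295  0.008634
  Equil       5.821   0.03985
  solve Keq expr → x = 0.004317; check Q = 8.0500e-06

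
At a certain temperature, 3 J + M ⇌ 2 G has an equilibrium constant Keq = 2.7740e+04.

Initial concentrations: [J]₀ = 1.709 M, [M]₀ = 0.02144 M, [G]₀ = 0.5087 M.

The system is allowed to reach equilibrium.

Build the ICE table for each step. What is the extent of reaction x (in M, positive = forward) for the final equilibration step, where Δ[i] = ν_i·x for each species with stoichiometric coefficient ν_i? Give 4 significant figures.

Q₀ = 2.418 vs Keq = 2.7740e+04 ⇒ Q<K, forward
Step 1:
                  J         M         G
  I           1.709   0.02144    0.5087
  C        -0.06431  -0.02144   0.04288
  E           1.645 2.4652e-06    0.5516
  solve Keq expr → x = 0.02144; check Q = 2.7740e+04

x = 0.02144 M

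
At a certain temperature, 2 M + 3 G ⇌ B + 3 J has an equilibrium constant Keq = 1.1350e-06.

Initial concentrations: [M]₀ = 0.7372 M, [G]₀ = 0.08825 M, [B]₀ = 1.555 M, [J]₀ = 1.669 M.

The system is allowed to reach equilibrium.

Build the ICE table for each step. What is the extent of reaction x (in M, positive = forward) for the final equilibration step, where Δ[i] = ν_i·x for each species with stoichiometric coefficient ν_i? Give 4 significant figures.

Q₀ = 1.9355e+04 vs Keq = 1.1350e-06 ⇒ Q>K, reverse
Step 1:
                  M         G         B         J
  I          0.7372   0.08825     1.555     1.669
  C           1.095     1.642   -0.5473    -1.642
  E           1.832      1.73     1.008   0.02695
  solve Keq expr → x = -0.5473; check Q = 1.1350e-06

x = -0.5473 M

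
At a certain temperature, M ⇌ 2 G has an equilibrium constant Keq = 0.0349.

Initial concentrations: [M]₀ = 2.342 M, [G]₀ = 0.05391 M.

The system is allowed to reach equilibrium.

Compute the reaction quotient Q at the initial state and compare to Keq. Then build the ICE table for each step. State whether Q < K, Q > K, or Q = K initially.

Q₀ = 0.001241; Q < K (proceeds forward)

Q₀ = 0.001241 vs Keq = 0.0349 ⇒ Q<K, forward
Step 1:
                    M           G
  I             2.342     0.05391
  C           -0.1125       0.225
  E             2.229      0.2789
  solve Keq expr → x = 0.1125; check Q = 0.0349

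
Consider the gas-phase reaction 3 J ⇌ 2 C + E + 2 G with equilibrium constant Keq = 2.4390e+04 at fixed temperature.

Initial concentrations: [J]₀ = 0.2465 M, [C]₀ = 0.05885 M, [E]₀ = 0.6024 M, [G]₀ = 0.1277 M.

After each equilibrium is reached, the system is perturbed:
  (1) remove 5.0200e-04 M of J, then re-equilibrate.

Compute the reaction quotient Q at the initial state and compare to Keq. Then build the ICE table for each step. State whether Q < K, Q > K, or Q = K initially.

Q₀ = 0.002271 vs Keq = 2.4390e+04 ⇒ Q<K, forward
Step 1:
                    J           C           E           G
  Initial      0.2465     0.05885      0.6024      0.1277
  Change      -0.2417      0.1611     0.08056      0.1611
  Equil      0.004835        0.22       0.683      0.2888
  solve Keq expr → x = 0.08056; check Q = 2.4390e+04
Then remove 5.0200e-04 M of J.
Step 2:
                    J           C           E           G
  Initial    0.004333        0.22       0.683      0.2888
  Change   4.9313e-04 -3.2875e-04 -1.6438e-04 -3.2875e-04
  Equil      0.004826      0.2196      0.6828      0.2885
  solve Keq expr → x = -1.6438e-04; check Q = 2.4390e+04

Q₀ = 0.002271; Q < K (proceeds forward)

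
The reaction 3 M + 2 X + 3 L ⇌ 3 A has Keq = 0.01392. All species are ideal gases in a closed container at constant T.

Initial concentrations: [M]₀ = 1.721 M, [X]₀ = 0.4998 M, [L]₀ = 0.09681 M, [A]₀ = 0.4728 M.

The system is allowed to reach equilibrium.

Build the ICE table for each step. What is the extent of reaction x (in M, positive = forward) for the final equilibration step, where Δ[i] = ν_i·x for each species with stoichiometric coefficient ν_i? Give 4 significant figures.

x = -0.1044 M

Q₀ = 91.48 vs Keq = 0.01392 ⇒ Q>K, reverse
Step 1:
                    M           X           L           A
  init          1.721      0.4998     0.09681      0.4728
  Δ            0.3133      0.2089      0.3133     -0.3133
  eq            2.034      0.7087      0.4101      0.1595
  solve Keq expr → x = -0.1044; check Q = 0.01392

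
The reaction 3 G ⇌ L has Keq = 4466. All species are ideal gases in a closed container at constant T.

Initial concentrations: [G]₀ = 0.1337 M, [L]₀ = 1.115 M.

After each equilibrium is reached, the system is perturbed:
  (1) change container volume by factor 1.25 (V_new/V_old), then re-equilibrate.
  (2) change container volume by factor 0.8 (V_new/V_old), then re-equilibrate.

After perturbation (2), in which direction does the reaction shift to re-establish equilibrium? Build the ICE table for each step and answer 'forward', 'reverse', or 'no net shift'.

Q₀ = 466.5 vs Keq = 4466 ⇒ Q<K, forward
Step 1:
                   G          L
  I           0.1337      1.115
  C         -0.07029    0.02343
  E          0.06341      1.138
  solve Keq expr → x = 0.02343; check Q = 4466
Then change container volume by factor 1.25 (V_new/V_old).
Step 2:
                   G          L
  I          0.05072     0.9107
  C         0.008078  -0.002693
  E           0.0588     0.9081
  solve Keq expr → x = -0.002693; check Q = 4466
Then change container volume by factor 0.8 (V_new/V_old).
Step 3:
                   G          L
  I           0.0735      1.135
  C          -0.0101   0.003366
  E          0.06341      1.138
  solve Keq expr → x = 0.003366; check Q = 4466

Direction: forward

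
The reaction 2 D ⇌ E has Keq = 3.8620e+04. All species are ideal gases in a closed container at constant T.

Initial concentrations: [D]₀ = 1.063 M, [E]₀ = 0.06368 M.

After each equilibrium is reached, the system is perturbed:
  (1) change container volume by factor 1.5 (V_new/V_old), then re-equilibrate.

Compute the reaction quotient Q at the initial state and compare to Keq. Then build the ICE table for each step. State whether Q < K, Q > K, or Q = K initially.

Q₀ = 0.05636 vs Keq = 3.8620e+04 ⇒ Q<K, forward
Step 1:
                   D          E
  Initial      1.063    0.06368
  Change      -1.059     0.5295
  Equil     0.003919     0.5932
  solve Keq expr → x = 0.5295; check Q = 3.8620e+04
Then change container volume by factor 1.5 (V_new/V_old).
Step 2:
                   D          E
  Initial   0.002613     0.3955
  Change  5.8603e-04 -2.9302e-04
  Equil     0.003199     0.3952
  solve Keq expr → x = -2.9302e-04; check Q = 3.8620e+04

Q₀ = 0.05636; Q < K (proceeds forward)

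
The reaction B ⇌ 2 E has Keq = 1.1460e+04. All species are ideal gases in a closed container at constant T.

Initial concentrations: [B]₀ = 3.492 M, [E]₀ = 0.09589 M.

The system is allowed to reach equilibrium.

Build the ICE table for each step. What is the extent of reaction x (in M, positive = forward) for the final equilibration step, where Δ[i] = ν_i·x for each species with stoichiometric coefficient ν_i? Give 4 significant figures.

x = 3.488 M

Q₀ = 0.002633 vs Keq = 1.1460e+04 ⇒ Q<K, forward
Step 1:
                   B          E
  Initial      3.492    0.09589
  Change      -3.488      6.975
  Equil     0.004363      7.071
  solve Keq expr → x = 3.488; check Q = 1.1460e+04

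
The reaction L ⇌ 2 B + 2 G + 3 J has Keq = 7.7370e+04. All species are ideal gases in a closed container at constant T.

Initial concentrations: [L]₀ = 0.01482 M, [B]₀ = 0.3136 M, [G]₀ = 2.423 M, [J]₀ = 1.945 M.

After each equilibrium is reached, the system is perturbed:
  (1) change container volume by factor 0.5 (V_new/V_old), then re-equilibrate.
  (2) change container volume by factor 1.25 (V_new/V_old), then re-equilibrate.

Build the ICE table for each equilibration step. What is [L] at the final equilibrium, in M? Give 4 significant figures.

Q₀ = 286.7 vs Keq = 7.7370e+04 ⇒ Q<K, forward
Step 1:
                    L           B           G           J
  Initial     0.01482      0.3136       2.423       1.945
  Change     -0.01475      0.0295      0.0295     0.04424
  Equil    7.2034e-05      0.3431       2.452       1.989
  solve Keq expr → x = 0.01475; check Q = 7.7370e+04
Then change container volume by factor 0.5 (V_new/V_old).
Step 2:
                    L           B           G           J
  Initial  1.4407e-04      0.6862       4.905       3.978
  Change     0.008405    -0.01681    -0.01681    -0.02522
  Equil      0.008549      0.6694       4.888       3.953
  solve Keq expr → x = -0.008405; check Q = 7.7370e+04
Then change container volume by factor 1.25 (V_new/V_old).
Step 3:
                    L           B           G           J
  Initial     0.00684      0.5355       3.911       3.163
  Change    -0.004944    0.009888    0.009888     0.01483
  Equil      0.001896      0.5454        3.92       3.177
  solve Keq expr → x = 0.004944; check Q = 7.7370e+04

[L]_eq = 0.001896 M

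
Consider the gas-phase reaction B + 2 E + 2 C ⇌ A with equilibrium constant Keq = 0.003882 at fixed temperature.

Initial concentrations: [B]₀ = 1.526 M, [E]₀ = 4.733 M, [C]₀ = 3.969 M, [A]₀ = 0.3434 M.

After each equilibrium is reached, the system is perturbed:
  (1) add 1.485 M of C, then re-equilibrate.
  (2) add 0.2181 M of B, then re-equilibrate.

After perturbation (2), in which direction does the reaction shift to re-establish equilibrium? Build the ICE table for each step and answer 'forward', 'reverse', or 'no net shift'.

Direction: forward

Q₀ = 6.3769e-04 vs Keq = 0.003882 ⇒ Q<K, forward
Step 1:
                    B           E           C           A
  Initial       1.526       4.733       3.969      0.3434
  Change      -0.3799     -0.7598     -0.7598      0.3799
  Equil         1.146       3.973       3.209      0.7233
  solve Keq expr → x = 0.3799; check Q = 0.003882
Then add 1.485 M of C.
Step 2:
                    B           E           C           A
  Initial       1.146       3.973       4.694      0.7233
  Change      -0.1843     -0.3686     -0.3686      0.1843
  Equil        0.9618       3.605       4.326      0.9076
  solve Keq expr → x = 0.1843; check Q = 0.003882
Then add 0.2181 M of B.
Step 3:
                    B           E           C           A
  Initial        1.18       3.605       4.326      0.9076
  Change      -0.0511     -0.1022     -0.1022      0.0511
  Equil         1.129       3.502       4.223      0.9587
  solve Keq expr → x = 0.0511; check Q = 0.003882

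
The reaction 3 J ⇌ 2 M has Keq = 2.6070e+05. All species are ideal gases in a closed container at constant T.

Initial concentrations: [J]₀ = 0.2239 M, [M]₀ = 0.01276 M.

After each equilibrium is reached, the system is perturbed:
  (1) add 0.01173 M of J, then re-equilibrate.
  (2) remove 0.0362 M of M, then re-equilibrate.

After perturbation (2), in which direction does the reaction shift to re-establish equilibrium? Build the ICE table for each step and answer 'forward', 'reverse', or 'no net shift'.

Direction: forward

Q₀ = 0.01451 vs Keq = 2.6070e+05 ⇒ Q<K, forward
Step 1:
                  J         M
  init       0.2239   0.01276
  Δ         -0.2193    0.1462
  eq       0.004594     0.159
  solve Keq expr → x = 0.0731; check Q = 2.6070e+05
Then add 0.01173 M of J.
Step 2:
                  J         M
  init      0.01632     0.159
  Δ        -0.01158  0.007722
  eq       0.004741    0.1667
  solve Keq expr → x = 0.003861; check Q = 2.6070e+05
Then remove 0.0362 M of M.
Step 3:
                  J         M
  init     0.004741    0.1305
  Δ       -7.0439e-04 4.6959e-04
  eq       0.004037     0.131
  solve Keq expr → x = 2.3480e-04; check Q = 2.6070e+05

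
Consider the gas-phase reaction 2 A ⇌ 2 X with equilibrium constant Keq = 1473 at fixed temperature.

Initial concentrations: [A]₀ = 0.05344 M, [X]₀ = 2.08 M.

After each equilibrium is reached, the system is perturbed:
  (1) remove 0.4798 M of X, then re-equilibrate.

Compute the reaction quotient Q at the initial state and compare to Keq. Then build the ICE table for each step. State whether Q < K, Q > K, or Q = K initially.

Q₀ = 1515 vs Keq = 1473 ⇒ Q>K, reverse
Step 1:
                  A         X
  init      0.05344      2.08
  Δ       7.3616e-04 -7.3616e-04
  eq        0.05418     2.079
  solve Keq expr → x = -3.6808e-04; check Q = 1473
Then remove 0.4798 M of X.
Step 2:
                  A         X
  init      0.05418     1.599
  Δ        -0.01218   0.01218
  eq        0.04199     1.612
  solve Keq expr → x = 0.006092; check Q = 1473

Q₀ = 1515; Q > K (proceeds reverse)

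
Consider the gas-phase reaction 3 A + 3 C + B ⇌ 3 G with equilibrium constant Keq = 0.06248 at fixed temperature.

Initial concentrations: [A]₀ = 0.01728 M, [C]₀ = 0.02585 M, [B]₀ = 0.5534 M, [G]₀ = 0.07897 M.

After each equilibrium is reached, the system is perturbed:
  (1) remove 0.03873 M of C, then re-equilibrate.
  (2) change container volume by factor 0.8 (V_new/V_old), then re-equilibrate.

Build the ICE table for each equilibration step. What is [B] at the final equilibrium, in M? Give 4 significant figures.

Q₀ = 9.9847e+06 vs Keq = 0.06248 ⇒ Q>K, reverse
Step 1:
                   A          C          B          G
  Initial    0.01728    0.02585     0.5534    0.07897
  Change     0.07584    0.07584    0.02528   -0.07584
  Equil      0.09312     0.1017     0.5787   0.003131
  solve Keq expr → x = -0.02528; check Q = 0.06248
Then remove 0.03873 M of C.
Step 2:
                   A          C          B          G
  Initial    0.09312    0.06296     0.5787   0.003131
  Change    0.001133   0.001133 3.7774e-04  -0.001133
  Equil      0.09425    0.06409     0.5791   0.001998
  solve Keq expr → x = -3.7774e-04; check Q = 0.06248
Then change container volume by factor 0.8 (V_new/V_old).
Step 3:
                   A          C          B          G
  Initial     0.1178    0.08012     0.7238   0.002497
  Change  -8.0824e-04 -8.0824e-04 -2.6941e-04 8.0824e-04
  Equil        0.117    0.07931     0.7236   0.003306
  solve Keq expr → x = 2.6941e-04; check Q = 0.06248

[B]_eq = 0.7236 M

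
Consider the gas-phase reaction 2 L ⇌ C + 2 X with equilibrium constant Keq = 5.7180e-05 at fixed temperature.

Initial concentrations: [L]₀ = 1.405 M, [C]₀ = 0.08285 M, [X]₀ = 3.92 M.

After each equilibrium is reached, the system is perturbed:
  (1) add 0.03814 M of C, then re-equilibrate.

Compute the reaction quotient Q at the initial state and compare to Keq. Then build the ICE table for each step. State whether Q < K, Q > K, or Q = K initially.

Q₀ = 0.6449; Q > K (proceeds reverse)

Q₀ = 0.6449 vs Keq = 5.7180e-05 ⇒ Q>K, reverse
Step 1:
                    L           C           X
  Initial       1.405     0.08285        3.92
  Change       0.1657    -0.08284     -0.1657
  Equil         1.571  1.0008e-05       3.754
  solve Keq expr → x = -0.08284; check Q = 5.7180e-05
Then add 0.03814 M of C.
Step 2:
                    L           C           X
  Initial       1.571     0.03815       3.754
  Change      0.07628    -0.03814    -0.07628
  Equil         1.647  1.1465e-05       3.678
  solve Keq expr → x = -0.03814; check Q = 5.7180e-05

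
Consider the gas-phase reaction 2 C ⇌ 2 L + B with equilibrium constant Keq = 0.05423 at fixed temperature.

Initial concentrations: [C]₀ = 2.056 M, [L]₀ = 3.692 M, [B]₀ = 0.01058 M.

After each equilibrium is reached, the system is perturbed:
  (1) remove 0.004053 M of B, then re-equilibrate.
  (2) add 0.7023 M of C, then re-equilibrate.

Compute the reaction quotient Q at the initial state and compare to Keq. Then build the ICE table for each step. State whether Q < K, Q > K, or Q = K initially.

Q₀ = 0.03412 vs Keq = 0.05423 ⇒ Q<K, forward
Step 1:
                   C          L          B
  Initial      2.056      3.692    0.01058
  Change    -0.01187    0.01187   0.005937
  Equil        2.044      3.704    0.01652
  solve Keq expr → x = 0.005937; check Q = 0.05423
Then remove 0.004053 M of B.
Step 2:
                   C          L          B
  Initial      2.044      3.704    0.01246
  Change   -0.007721   0.007721    0.00386
  Equil        2.036      3.712    0.01632
  solve Keq expr → x = 0.00386; check Q = 0.05423
Then add 0.7023 M of C.
Step 3:
                   C          L          B
  Initial      2.739      3.712    0.01632
  Change    -0.02459    0.02459    0.01229
  Equil        2.714      3.736    0.02862
  solve Keq expr → x = 0.01229; check Q = 0.05423

Q₀ = 0.03412; Q < K (proceeds forward)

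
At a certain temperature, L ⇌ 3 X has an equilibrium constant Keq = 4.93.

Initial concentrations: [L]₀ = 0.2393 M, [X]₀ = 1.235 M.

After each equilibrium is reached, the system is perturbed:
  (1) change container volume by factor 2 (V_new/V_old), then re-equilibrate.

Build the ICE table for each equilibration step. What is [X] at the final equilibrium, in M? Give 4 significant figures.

Q₀ = 7.872 vs Keq = 4.93 ⇒ Q>K, reverse
Step 1:
                  L         X
  init       0.2393     1.235
  Δ         0.04057   -0.1217
  eq         0.2799     1.113
  solve Keq expr → x = -0.04057; check Q = 4.93
Then change container volume by factor 2 (V_new/V_old).
Step 2:
                  L         X
  init       0.1399    0.5566
  Δ        -0.05942    0.1783
  eq        0.08051    0.7349
  solve Keq expr → x = 0.05942; check Q = 4.93

[X]_eq = 0.7349 M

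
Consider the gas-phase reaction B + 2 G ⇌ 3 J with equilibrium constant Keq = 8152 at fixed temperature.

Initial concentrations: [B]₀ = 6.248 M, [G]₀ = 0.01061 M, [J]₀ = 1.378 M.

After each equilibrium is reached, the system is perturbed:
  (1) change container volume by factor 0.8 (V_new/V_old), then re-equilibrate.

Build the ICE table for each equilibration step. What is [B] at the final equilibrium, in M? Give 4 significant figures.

Q₀ = 3720 vs Keq = 8152 ⇒ Q<K, forward
Step 1:
                  B         G         J
  I           6.248   0.01061     1.378
  C       -0.001701 -0.003402  0.005102
  E           6.246  0.007208     1.383
  solve Keq expr → x = 0.001701; check Q = 8152
Then change container volume by factor 0.8 (V_new/V_old).
Step 2:
                  B         G         J
  I           7.808   0.00901     1.729
  C               0         0         0
  E           7.808   0.00901     1.729
  solve Keq expr → x = 0; check Q = 8152

[B]_eq = 7.808 M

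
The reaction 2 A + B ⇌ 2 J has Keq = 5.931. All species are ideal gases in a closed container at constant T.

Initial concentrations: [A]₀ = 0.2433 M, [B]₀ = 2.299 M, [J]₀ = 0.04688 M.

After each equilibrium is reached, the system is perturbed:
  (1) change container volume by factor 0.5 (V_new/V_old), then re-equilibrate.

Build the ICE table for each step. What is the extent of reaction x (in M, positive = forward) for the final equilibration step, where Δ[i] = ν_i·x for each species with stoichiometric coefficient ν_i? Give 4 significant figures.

Q₀ = 0.01615 vs Keq = 5.931 ⇒ Q<K, forward
Step 1:
                  A         B         J
  I          0.2433     2.299   0.04688
  C         -0.1805  -0.09024    0.1805
  E         0.06282     2.209    0.2274
  solve Keq expr → x = 0.09024; check Q = 5.931
Then change container volume by factor 0.5 (V_new/V_old).
Step 2:
                  A         B         J
  I          0.1256     4.418    0.4547
  C        -0.03065  -0.01532   0.03065
  E         0.09499     4.402    0.4854
  solve Keq expr → x = 0.01532; check Q = 5.931

x = 0.01532 M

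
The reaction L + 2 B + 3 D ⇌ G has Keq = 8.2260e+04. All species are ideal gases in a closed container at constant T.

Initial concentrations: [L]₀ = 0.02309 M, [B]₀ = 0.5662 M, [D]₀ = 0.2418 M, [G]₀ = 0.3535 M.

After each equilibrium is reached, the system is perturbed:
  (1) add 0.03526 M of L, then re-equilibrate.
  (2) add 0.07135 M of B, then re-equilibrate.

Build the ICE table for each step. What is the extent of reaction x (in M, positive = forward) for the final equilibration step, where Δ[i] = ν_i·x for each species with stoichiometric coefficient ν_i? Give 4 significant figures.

Q₀ = 3378 vs Keq = 8.2260e+04 ⇒ Q<K, forward
Step 1:
                    L           B           D           G
  Initial     0.02309      0.5662      0.2418      0.3535
  Change     -0.02031    -0.04062    -0.06093     0.02031
  Equil       0.00278      0.5256      0.1809      0.3738
  solve Keq expr → x = 0.02031; check Q = 8.2260e+04
Then add 0.03526 M of L.
Step 2:
                    L           B           D           G
  Initial     0.03804      0.5256      0.1809      0.3738
  Change     -0.02303    -0.04605    -0.06908     0.02303
  Equil       0.01501      0.4795      0.1118      0.3968
  solve Keq expr → x = 0.02303; check Q = 8.2260e+04
Then add 0.07135 M of B.
Step 3:
                    L           B           D           G
  Initial     0.01501      0.5509      0.1118      0.3968
  Change    -0.001703   -0.003406   -0.005109    0.001703
  Equil       0.01331      0.5475      0.1067      0.3985
  solve Keq expr → x = 0.001703; check Q = 8.2260e+04

x = 0.001703 M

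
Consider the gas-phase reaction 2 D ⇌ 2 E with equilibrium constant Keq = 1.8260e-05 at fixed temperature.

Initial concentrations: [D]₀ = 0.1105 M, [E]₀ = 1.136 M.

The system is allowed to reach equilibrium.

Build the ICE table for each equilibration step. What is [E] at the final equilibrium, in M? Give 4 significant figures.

Q₀ = 105.7 vs Keq = 1.8260e-05 ⇒ Q>K, reverse
Step 1:
                  D         E
  init       0.1105     1.136
  Δ           1.131    -1.131
  eq          1.241  0.005304
  solve Keq expr → x = -0.5653; check Q = 1.8260e-05

[E]_eq = 0.005304 M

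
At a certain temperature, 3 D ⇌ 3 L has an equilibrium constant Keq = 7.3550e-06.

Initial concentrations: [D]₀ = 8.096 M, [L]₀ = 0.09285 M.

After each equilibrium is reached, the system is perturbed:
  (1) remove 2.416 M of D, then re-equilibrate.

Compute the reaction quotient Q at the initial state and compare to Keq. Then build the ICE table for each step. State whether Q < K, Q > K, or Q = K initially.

Q₀ = 1.5085e-06 vs Keq = 7.3550e-06 ⇒ Q<K, forward
Step 1:
                  D         L
  Initial     8.096   0.09285
  Change   -0.06336   0.06336
  Equil       8.033    0.1562
  solve Keq expr → x = 0.02112; check Q = 7.3550e-06
Then remove 2.416 M of D.
Step 2:
                  D         L
  Initial     5.617    0.1562
  Change    0.04609  -0.04609
  Equil       5.663    0.1101
  solve Keq expr → x = -0.01536; check Q = 7.3550e-06

Q₀ = 1.5085e-06; Q < K (proceeds forward)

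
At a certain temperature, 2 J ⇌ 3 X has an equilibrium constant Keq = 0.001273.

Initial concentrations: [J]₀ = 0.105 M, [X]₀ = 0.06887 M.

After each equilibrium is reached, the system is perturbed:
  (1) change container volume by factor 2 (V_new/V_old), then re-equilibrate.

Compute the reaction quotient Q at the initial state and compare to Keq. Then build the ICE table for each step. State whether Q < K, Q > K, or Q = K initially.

Q₀ = 0.02963; Q > K (proceeds reverse)

Q₀ = 0.02963 vs Keq = 0.001273 ⇒ Q>K, reverse
Step 1:
                  J         X
  init        0.105   0.06887
  Δ         0.02717  -0.04075
  eq         0.1322   0.02812
  solve Keq expr → x = -0.01358; check Q = 0.001273
Then change container volume by factor 2 (V_new/V_old).
Step 2:
                  J         X
  init      0.06608   0.01406
  Δ       -0.002176  0.003264
  eq        0.06391   0.01732
  solve Keq expr → x = 0.001088; check Q = 0.001273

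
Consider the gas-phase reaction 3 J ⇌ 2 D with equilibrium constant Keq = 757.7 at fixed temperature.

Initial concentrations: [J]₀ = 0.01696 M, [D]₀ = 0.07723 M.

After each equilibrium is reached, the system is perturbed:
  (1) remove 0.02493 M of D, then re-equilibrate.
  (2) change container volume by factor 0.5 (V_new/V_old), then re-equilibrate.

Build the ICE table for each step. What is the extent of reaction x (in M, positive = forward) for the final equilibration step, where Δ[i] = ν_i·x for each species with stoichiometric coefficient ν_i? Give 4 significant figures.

x = 0.001937 M

Q₀ = 1223 vs Keq = 757.7 ⇒ Q>K, reverse
Step 1:
                    J           D
  init        0.01696     0.07723
  Δ           0.00263   -0.001754
  eq          0.01959     0.07548
  solve Keq expr → x = -8.7678e-04; check Q = 757.7
Then remove 0.02493 M of D.
Step 2:
                    J           D
  init        0.01959     0.05055
  Δ         -0.004064    0.002709
  eq          0.01553     0.05326
  solve Keq expr → x = 0.001355; check Q = 757.7
Then change container volume by factor 0.5 (V_new/V_old).
Step 3:
                    J           D
  init        0.03105      0.1065
  Δ         -0.005812    0.003875
  eq          0.02524      0.1104
  solve Keq expr → x = 0.001937; check Q = 757.7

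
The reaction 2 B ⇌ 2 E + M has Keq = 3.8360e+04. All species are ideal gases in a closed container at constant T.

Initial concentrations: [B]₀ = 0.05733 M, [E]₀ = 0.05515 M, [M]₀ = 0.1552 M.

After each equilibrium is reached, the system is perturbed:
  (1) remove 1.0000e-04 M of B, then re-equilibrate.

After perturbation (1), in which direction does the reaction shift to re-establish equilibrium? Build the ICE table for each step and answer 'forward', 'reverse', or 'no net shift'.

Direction: reverse

Q₀ = 0.1436 vs Keq = 3.8360e+04 ⇒ Q<K, forward
Step 1:
                    B           E           M
  init        0.05733     0.05515      0.1552
  Δ          -0.05708     0.05708     0.02854
  eq       2.4564e-04      0.1122      0.1837
  solve Keq expr → x = 0.02854; check Q = 3.8360e+04
Then remove 1.0000e-04 M of B.
Step 2:
                    B           E           M
  init     1.4564e-04      0.1122      0.1837
  Δ        9.9748e-05 -9.9748e-05 -4.9874e-05
  eq       2.4538e-04      0.1121      0.1837
  solve Keq expr → x = -4.9874e-05; check Q = 3.8360e+04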